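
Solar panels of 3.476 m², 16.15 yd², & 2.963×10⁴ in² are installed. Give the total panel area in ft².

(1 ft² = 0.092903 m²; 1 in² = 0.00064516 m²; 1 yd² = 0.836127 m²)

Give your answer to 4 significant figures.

388.5 ft²

3.476 m² (already m²)
16.15 yd² × 0.836127 = 13.5035 m²
2.963×10⁴ in² × 0.00064516 = 19.1161 m²
Combined: 3.476 + 13.5035 + 19.1161 = 36.0956 m²
In ft²: 36.0956 / 0.092903 = 388.53 ft²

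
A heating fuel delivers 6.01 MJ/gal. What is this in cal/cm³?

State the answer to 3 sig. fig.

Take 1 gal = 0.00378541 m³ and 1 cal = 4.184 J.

379 cal/cm³

6.01 MJ/gal × 1000000 J/MJ ÷ 0.00378541 m³/gal = 1.58767×10⁹ J/m³
1.58767×10⁹ J/m³ ÷ 4.184 J/cal × 10⁻⁶ m³/cm³ = 379.462 cal/cm³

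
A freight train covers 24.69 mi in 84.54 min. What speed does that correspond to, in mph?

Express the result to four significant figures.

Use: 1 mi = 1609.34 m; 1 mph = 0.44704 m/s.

17.52 mph

24.69 mi × 1609.34 = 39734.6 m
84.54 min × 60 = 5072.4 s
v = d / t = 39734.6 m / 5072.4 s = 7.83349 m/s
7.83349 m/s ÷ (0.44704 m/s/mph) = 17.523 mph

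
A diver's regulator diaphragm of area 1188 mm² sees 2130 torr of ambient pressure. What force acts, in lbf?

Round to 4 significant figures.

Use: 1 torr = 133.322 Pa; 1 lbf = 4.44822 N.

2130 torr × 133.322 → 283976 Pa
1188 mm² × 10⁻⁶ → 0.001188 m²
F = P × A = 283976 Pa × 0.001188 m² = 337.363 N
337.363 N ÷ (4.44822 N/lbf) = 75.8422 lbf

75.84 lbf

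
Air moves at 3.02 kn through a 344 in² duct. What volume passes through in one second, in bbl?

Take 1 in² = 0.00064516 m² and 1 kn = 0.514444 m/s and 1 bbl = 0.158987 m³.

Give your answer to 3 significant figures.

2.17 bbl

3.02 kn × 0.514444 = 1.55362 m/s
344 in² × 0.00064516 = 0.221935 m²
V = v × A × t = 1.55362 m/s × 0.221935 m² × 1 s = 0.344803 m³
0.344803 m³ ÷ (0.158987 m³/bbl) = 2.16875 bbl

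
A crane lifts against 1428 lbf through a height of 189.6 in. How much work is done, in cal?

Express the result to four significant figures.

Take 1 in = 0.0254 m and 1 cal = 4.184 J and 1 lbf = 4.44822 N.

1428 lbf × 4.44822 = 6352.06 N
189.6 in × 0.0254 = 4.81584 m
W = F × d = 6352.06 N × 4.81584 m = 30590.5 J
30590.5 J ÷ (4.184 J/cal) = 7311.3 cal

7311 cal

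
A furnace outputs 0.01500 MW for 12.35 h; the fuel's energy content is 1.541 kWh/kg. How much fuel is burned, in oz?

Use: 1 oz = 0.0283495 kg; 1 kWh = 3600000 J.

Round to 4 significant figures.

4240 oz

0.01500 MW → 15000 W
12.35 h → 44460 s
E = P × t = 15000 × 44460 = 6.669×10⁸ J
1.541 kWh/kg → 5.5476×10⁶ J/kg
m = E / e_s = 6.669×10⁸ / 5.5476×10⁶ = 120.214 kg
In oz: 120.214 / 0.0283495 = 4240.43 oz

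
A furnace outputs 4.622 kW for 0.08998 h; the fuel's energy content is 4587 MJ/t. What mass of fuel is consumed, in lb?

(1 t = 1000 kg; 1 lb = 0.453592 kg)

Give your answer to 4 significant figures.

0.7196 lb

4.622 kW → 4622 W
0.08998 h → 323.928 s
E = P × t = 4622 × 323.928 = 1.4972×10⁶ J
4587 MJ/t → 4.587×10⁶ J/kg
m = E / e_s = 1.4972×10⁶ / 4.587×10⁶ = 0.326401 kg
In lb: 0.326401 / 0.453592 = 0.719592 lb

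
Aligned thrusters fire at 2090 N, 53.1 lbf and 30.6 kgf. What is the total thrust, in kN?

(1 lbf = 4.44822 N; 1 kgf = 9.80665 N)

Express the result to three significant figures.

2.63 kN

2090 N (already N)
53.1 lbf × 4.44822 = 236.2 N
30.6 kgf × 9.80665 = 300.083 N
Combined: 2090 + 236.2 + 300.083 = 2626.28 N
In kN: 2626.28 / 1000 = 2.62628 kN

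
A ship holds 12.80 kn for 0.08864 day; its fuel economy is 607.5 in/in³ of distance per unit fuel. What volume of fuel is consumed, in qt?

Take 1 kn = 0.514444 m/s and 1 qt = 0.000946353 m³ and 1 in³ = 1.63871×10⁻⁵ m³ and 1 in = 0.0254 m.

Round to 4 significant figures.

12.80 kn → 6.58488 m/s
0.08864 day → 7658.5 s
d = v × t = 6.58488 × 7658.5 = 50430.3 m
607.5 in/in³ → 941625 m/m³
V = d / (distance per unit fuel) = 50430.3 / 941625 = 0.0535567 m³
In qt: 0.0535567 / 0.000946353 = 56.5927 qt

56.59 qt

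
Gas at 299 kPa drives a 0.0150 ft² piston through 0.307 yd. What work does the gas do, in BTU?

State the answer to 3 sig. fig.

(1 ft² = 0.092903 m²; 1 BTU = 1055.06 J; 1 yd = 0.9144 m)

0.111 BTU

299 kPa → 299000 Pa
0.0150 ft² → 0.00139354 m²
F = P × A = 299000 × 0.00139354 = 416.668 N
0.307 yd → 0.280721 m
W = F × d = 416.668 × 0.280721 = 116.967 J
In BTU: 116.967 / 1055.06 = 0.110863 BTU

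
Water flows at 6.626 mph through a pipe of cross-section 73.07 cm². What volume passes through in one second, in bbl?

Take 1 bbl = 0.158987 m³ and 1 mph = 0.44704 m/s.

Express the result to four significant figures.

6.626 mph × 0.44704 = 2.96209 m/s
73.07 cm² × 0.0001 = 0.007307 m²
V = v × A × t = 2.96209 m/s × 0.007307 m² × 1 s = 0.021644 m³
0.021644 m³ ÷ (0.158987 m³/bbl) = 0.136137 bbl

0.1361 bbl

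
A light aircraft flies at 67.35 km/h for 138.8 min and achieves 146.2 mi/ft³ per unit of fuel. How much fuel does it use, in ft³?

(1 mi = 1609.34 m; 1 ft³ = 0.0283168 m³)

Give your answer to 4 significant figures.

67.35 km/h → 18.7083 m/s
138.8 min → 8328 s
d = v × t = 18.7083 × 8328 = 155803 m
146.2 mi/ft³ → 8.30904×10⁶ m/m³
V = d / (distance per unit fuel) = 155803 / 8.30904×10⁶ = 0.018751 m³
In ft³: 0.018751 / 0.0283168 = 0.662186 ft³

0.6622 ft³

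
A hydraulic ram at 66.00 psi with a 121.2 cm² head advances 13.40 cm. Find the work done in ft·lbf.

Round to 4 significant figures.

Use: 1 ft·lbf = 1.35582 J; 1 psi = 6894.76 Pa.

545.1 ft·lbf

66.00 psi → 455054 Pa
121.2 cm² → 0.01212 m²
F = P × A = 455054 × 0.01212 = 5515.25 N
13.40 cm → 0.134 m
W = F × d = 5515.25 × 0.134 = 739.044 J
In ft·lbf: 739.044 / 1.35582 = 545.09 ft·lbf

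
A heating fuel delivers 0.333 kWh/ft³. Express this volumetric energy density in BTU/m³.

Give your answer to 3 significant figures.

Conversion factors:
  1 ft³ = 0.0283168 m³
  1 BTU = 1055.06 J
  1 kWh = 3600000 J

4.01×10⁴ BTU/m³

0.333 kWh/ft³ × 3600000 J/kWh ÷ 0.0283168 m³/ft³ = 4.23353×10⁷ J/m³
4.23353×10⁷ J/m³ ÷ 1055.06 J/BTU = 40126 BTU/m³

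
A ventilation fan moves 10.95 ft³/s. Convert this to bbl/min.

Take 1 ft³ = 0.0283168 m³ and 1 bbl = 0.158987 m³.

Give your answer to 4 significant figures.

10.95 ft³/s × 0.0283168 m³/ft³ = 0.310069 m³/s
0.310069 m³/s ÷ 0.158987 m³/bbl × 60 s/min = 117.017 bbl/min

117.0 bbl/min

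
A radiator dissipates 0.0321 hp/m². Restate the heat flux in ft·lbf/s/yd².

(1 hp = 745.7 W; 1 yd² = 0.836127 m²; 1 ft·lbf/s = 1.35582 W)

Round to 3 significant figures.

14.8 ft·lbf/s/yd²

0.0321 hp/m² × 745.7 W/hp = 23.937 W/m²
23.937 W/m² ÷ 1.35582 W/ft·lbf/s × 0.836127 m²/yd² = 14.7618 ft·lbf/s/yd²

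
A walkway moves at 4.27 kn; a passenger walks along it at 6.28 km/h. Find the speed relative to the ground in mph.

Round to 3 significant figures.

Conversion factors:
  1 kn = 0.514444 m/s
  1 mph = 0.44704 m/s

4.27 kn × 0.514444 = 2.19668 m/s
6.28 km/h × (1/3.6) = 1.74444 m/s
Sum: 2.19668 + 1.74444 = 3.94112 m/s
In mph: 3.94112 / 0.44704 = 8.81603 mph

8.82 mph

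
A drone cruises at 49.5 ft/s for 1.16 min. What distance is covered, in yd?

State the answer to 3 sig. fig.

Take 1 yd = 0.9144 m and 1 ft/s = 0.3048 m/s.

1150 yd

49.5 ft/s × 0.3048 → 15.0876 m/s
1.16 min × 60 → 69.6 s
d = v × t = 15.0876 m/s × 69.6 s = 1050.1 m
1050.1 m ÷ (0.9144 m/yd) = 1148.4 yd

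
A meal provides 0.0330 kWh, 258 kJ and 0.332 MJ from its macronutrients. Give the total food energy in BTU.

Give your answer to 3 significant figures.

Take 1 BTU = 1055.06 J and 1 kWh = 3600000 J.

672 BTU

0.0330 kWh × 3600000 = 118800 J
258 kJ × 1000 = 258000 J
0.332 MJ × 1000000 = 332000 J
Sum: 118800 + 258000 + 332000 = 708800 J
In BTU: 708800 / 1055.06 = 671.81 BTU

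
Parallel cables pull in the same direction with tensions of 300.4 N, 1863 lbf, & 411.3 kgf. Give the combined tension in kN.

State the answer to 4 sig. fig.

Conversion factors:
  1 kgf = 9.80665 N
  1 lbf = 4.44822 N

300.4 N (already N)
1863 lbf × 4.44822 → 8287.03 N
411.3 kgf × 9.80665 → 4033.48 N
Combined: 300.4 + 8287.03 + 4033.48 = 12620.9 N
In kN: 12620.9 / 1000 = 12.6209 kN

12.62 kN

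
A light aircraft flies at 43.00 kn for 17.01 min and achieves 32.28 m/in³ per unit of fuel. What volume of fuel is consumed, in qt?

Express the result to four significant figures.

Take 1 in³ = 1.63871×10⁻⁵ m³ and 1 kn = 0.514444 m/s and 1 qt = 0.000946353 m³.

43.00 kn → 22.1211 m/s
17.01 min → 1020.6 s
d = v × t = 22.1211 × 1020.6 = 22576.8 m
32.28 m/in³ → 1.96984×10⁶ m/m³
V = d / (distance per unit fuel) = 22576.8 / 1.96984×10⁶ = 0.0114612 m³
In qt: 0.0114612 / 0.000946353 = 12.1109 qt

12.11 qt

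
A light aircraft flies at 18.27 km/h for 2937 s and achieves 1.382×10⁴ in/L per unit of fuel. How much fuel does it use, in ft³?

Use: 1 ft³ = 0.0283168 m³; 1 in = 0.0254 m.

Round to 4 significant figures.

1.500 ft³

18.27 km/h → 5.075 m/s
d = v × t = 5.075 × 2937 = 14905.3 m
1.382×10⁴ in/L → 351028 m/m³
V = d / (distance per unit fuel) = 14905.3 / 351028 = 0.0424619 m³
In ft³: 0.0424619 / 0.0283168 = 1.49953 ft³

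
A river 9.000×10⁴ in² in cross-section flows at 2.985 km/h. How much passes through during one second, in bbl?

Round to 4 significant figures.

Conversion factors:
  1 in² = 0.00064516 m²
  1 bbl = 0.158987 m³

302.8 bbl

2.985 km/h × (1/3.6) → 0.829167 m/s
9.000×10⁴ in² × 0.00064516 → 58.0644 m²
V = v × A × t = 0.829167 m/s × 58.0644 m² × 1 s = 48.1451 m³
48.1451 m³ ÷ (0.158987 m³/bbl) = 302.824 bbl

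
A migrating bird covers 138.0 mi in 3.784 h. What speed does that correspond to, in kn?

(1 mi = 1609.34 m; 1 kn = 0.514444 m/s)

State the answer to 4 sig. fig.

138.0 mi × 1609.34 = 222089 m
3.784 h × 3600 = 13622.4 s
v = d / t = 222089 m / 13622.4 s = 16.3032 m/s
16.3032 m/s ÷ (0.514444 m/s/kn) = 31.6909 kn

31.69 kn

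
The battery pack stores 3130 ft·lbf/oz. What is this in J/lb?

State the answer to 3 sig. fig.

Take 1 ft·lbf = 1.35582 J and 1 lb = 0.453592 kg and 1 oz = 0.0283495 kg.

6.79×10⁴ J/lb

3130 ft·lbf/oz × 1.35582 J/ft·lbf ÷ 0.0283495 kg/oz = 149693 J/kg
149693 J/kg × 0.453592 kg/lb = 67899.5 J/lb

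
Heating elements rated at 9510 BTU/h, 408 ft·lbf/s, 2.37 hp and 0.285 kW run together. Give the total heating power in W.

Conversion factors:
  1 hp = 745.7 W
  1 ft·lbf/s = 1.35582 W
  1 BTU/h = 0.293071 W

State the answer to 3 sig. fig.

9510 BTU/h × 0.293071 = 2787.11 W
408 ft·lbf/s × 1.35582 = 553.175 W
2.37 hp × 745.7 = 1767.31 W
0.285 kW × 1000 = 285 W
Combined: 2787.11 + 553.175 + 1767.31 + 285 = 5392.6 W

5390 W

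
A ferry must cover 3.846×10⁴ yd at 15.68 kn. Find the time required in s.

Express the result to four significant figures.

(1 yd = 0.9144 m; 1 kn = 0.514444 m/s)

3.846×10⁴ yd × 0.9144 = 35167.8 m
15.68 kn × 0.514444 = 8.06648 m/s
t = d / v = 35167.8 m / 8.06648 m/s = 4359.75 s

4360 s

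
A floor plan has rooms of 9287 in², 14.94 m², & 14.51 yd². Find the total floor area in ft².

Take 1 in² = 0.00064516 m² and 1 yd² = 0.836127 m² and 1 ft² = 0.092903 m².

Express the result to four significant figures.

355.9 ft²

9287 in² × 0.00064516 = 5.9916 m²
14.94 m² (already m²)
14.51 yd² × 0.836127 = 12.1322 m²
Combined: 5.9916 + 14.94 + 12.1322 = 33.0638 m²
In ft²: 33.0638 / 0.092903 = 355.896 ft²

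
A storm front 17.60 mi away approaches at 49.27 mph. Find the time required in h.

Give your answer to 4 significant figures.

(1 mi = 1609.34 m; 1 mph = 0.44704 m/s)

0.3572 h

17.60 mi × 1609.34 → 28324.4 m
49.27 mph × 0.44704 → 22.0257 m/s
t = d / v = 28324.4 m / 22.0257 m/s = 1285.97 s
1285.97 s ÷ (3600 s/h) = 0.357214 h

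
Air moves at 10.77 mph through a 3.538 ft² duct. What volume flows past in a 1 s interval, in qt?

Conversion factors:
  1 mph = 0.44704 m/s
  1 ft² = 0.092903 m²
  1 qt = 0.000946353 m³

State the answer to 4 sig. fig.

1672 qt

10.77 mph × 0.44704 → 4.81462 m/s
3.538 ft² × 0.092903 → 0.328691 m²
V = v × A × t = 4.81462 m/s × 0.328691 m² × 1 s = 1.58252 m³
1.58252 m³ ÷ (0.000946353 m³/qt) = 1672.23 qt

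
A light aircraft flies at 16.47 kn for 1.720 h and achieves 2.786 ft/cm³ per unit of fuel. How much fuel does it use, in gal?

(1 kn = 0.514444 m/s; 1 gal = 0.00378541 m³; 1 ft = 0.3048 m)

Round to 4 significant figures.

16.47 kn → 8.47289 m/s
1.720 h → 6192 s
d = v × t = 8.47289 × 6192 = 52464.1 m
2.786 ft/cm³ → 849173 m/m³
V = d / (distance per unit fuel) = 52464.1 / 849173 = 0.0617826 m³
In gal: 0.0617826 / 0.00378541 = 16.3212 gal

16.32 gal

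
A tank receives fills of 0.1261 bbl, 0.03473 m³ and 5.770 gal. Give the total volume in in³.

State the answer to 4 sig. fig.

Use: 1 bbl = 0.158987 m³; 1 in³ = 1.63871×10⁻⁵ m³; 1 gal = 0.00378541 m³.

4676 in³

0.1261 bbl × 0.158987 = 0.0200483 m³
0.03473 m³ (already m³)
5.770 gal × 0.00378541 = 0.0218418 m³
Combined: 0.0200483 + 0.03473 + 0.0218418 = 0.0766201 m³
In in³: 0.0766201 / 1.63871×10⁻⁵ = 4675.64 in³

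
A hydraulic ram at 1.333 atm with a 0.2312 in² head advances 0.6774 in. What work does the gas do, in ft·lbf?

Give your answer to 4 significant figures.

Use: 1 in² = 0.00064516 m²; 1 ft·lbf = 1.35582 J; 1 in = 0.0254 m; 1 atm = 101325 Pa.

0.2557 ft·lbf

1.333 atm → 135066 Pa
0.2312 in² → 1.49161×10⁻⁴ m²
F = P × A = 135066 × 1.49161×10⁻⁴ = 20.1466 N
0.6774 in → 0.017206 m
W = F × d = 20.1466 × 0.017206 = 0.346642 J
In ft·lbf: 0.346642 / 1.35582 = 0.25567 ft·lbf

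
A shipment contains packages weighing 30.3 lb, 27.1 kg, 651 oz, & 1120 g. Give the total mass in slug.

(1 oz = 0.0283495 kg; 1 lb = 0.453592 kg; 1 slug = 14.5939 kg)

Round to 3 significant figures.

30.3 lb × 0.453592 = 13.7438 kg
27.1 kg (already kg)
651 oz × 0.0283495 = 18.4555 kg
1120 g × 0.001 = 1.12 kg
Total: 13.7438 + 27.1 + 18.4555 + 1.12 = 60.4193 kg
In slug: 60.4193 / 14.5939 = 4.14004 slug

4.14 slug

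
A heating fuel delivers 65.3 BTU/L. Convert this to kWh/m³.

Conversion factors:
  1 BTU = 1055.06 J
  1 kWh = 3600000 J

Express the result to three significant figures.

65.3 BTU/L × 1055.06 J/BTU ÷ 0.001 m³/L = 6.88954×10⁷ J/m³
6.88954×10⁷ J/m³ ÷ 3600000 J/kWh = 19.1376 kWh/m³

19.1 kWh/m³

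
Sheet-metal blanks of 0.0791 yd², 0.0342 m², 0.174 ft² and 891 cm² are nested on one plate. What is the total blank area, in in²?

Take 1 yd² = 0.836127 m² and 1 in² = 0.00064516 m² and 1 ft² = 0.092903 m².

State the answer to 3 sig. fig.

319 in²

0.0791 yd² × 0.836127 = 0.0661376 m²
0.0342 m² (already m²)
0.174 ft² × 0.092903 = 0.0161651 m²
891 cm² × 0.0001 = 0.0891 m²
Sum: 0.0661376 + 0.0342 + 0.0161651 + 0.0891 = 0.205603 m²
In in²: 0.205603 / 0.00064516 = 318.685 in²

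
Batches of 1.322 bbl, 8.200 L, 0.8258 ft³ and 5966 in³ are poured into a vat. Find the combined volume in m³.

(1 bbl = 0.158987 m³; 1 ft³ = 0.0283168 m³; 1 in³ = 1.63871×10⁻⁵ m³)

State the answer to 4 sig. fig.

0.3395 m³

1.322 bbl × 0.158987 = 0.210181 m³
8.200 L × 0.001 = 0.0082 m³
0.8258 ft³ × 0.0283168 = 0.023384 m³
5966 in³ × 1.63871×10⁻⁵ = 0.0977654 m³
Sum: 0.210181 + 0.0082 + 0.023384 + 0.0977654 = 0.33953 m³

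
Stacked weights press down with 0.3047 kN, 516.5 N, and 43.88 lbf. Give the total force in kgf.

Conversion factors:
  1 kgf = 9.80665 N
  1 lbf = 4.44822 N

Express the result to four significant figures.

0.3047 kN × 1000 = 304.7 N
516.5 N (already N)
43.88 lbf × 4.44822 = 195.188 N
Total: 304.7 + 516.5 + 195.188 = 1016.39 N
In kgf: 1016.39 / 9.80665 = 103.643 kgf

103.6 kgf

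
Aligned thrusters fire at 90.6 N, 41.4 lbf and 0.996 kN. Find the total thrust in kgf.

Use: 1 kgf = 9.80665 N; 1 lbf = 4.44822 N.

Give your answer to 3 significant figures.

130 kgf

90.6 N (already N)
41.4 lbf × 4.44822 = 184.156 N
0.996 kN × 1000 = 996 N
Sum: 90.6 + 184.156 + 996 = 1270.76 N
In kgf: 1270.76 / 9.80665 = 129.581 kgf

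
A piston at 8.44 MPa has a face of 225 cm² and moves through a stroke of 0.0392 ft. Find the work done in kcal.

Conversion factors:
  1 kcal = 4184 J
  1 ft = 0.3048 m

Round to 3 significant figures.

8.44 MPa → 8.44×10⁶ Pa
225 cm² → 0.0225 m²
F = P × A = 8.44×10⁶ × 0.0225 = 189900 N
0.0392 ft → 0.0119482 m
W = F × d = 189900 × 0.0119482 = 2268.96 J
In kcal: 2268.96 / 4184 = 0.542294 kcal

0.542 kcal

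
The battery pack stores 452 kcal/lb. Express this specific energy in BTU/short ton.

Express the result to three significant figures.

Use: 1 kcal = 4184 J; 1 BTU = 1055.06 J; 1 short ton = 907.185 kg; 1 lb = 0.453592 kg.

3.58×10⁶ BTU/short ton

452 kcal/lb × 4184 J/kcal ÷ 0.453592 kg/lb = 4.16932×10⁶ J/kg
4.16932×10⁶ J/kg ÷ 1055.06 J/BTU × 907.185 kg/short ton = 3.58496×10⁶ BTU/short ton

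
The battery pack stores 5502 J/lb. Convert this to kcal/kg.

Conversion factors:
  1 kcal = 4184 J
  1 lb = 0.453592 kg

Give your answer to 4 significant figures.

5502 J/lb ÷ 0.453592 kg/lb = 12129.8 J/kg
12129.8 J/kg ÷ 4184 J/kcal = 2.89909 kcal/kg

2.899 kcal/kg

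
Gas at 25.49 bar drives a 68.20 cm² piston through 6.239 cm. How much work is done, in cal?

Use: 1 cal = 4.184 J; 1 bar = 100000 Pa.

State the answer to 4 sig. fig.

259.2 cal

25.49 bar → 2.549×10⁶ Pa
68.20 cm² → 0.00682 m²
F = P × A = 2.549×10⁶ × 0.00682 = 17384.2 N
6.239 cm → 0.06239 m
W = F × d = 17384.2 × 0.06239 = 1084.6 J
In cal: 1084.6 / 4.184 = 259.226 cal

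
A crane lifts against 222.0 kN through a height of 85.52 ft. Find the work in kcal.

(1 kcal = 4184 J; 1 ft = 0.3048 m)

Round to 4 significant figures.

1383 kcal

222.0 kN × 1000 = 222000 N
85.52 ft × 0.3048 = 26.0665 m
W = F × d = 222000 N × 26.0665 m = 5.78676×10⁶ J
5.78676×10⁶ J ÷ (4184 J/kcal) = 1383.07 kcal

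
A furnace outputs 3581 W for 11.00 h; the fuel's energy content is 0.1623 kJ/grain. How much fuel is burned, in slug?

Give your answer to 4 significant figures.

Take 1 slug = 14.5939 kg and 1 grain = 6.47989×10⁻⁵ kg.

3.880 slug

11.00 h → 39600 s
E = P × t = 3581 × 39600 = 1.41808×10⁸ J
0.1623 kJ/grain → 2.50467×10⁶ J/kg
m = E / e_s = 1.41808×10⁸ / 2.50467×10⁶ = 56.6174 kg
In slug: 56.6174 / 14.5939 = 3.87953 slug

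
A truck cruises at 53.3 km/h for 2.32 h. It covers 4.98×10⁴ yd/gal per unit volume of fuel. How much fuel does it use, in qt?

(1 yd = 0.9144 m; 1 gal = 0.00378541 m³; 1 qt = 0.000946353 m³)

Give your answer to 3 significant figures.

53.3 km/h → 14.8056 m/s
2.32 h → 8352 s
d = v × t = 14.8056 × 8352 = 123656 m
4.98×10⁴ yd/gal → 1.20296×10⁷ m/m³
V = d / (distance per unit fuel) = 123656 / 1.20296×10⁷ = 0.0102793 m³
In qt: 0.0102793 / 0.000946353 = 10.862 qt

10.9 qt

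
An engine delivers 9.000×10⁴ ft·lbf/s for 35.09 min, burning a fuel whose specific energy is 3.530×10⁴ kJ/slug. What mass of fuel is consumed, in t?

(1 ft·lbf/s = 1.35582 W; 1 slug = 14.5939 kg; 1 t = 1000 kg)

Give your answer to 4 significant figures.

0.1062 t

9.000×10⁴ ft·lbf/s → 122024 W
35.09 min → 2105.4 s
E = P × t = 122024 × 2105.4 = 2.56909×10⁸ J
3.530×10⁴ kJ/slug → 2.41882×10⁶ J/kg
m = E / e_s = 2.56909×10⁸ / 2.41882×10⁶ = 106.213 kg
In t: 106.213 / 1000 = 0.106213 t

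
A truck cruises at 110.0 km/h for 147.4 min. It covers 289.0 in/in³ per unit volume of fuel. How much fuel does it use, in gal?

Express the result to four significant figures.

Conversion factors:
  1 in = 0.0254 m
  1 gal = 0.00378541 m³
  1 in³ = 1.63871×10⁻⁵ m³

110.0 km/h → 30.5556 m/s
147.4 min → 8844 s
d = v × t = 30.5556 × 8844 = 270234 m
289.0 in/in³ → 447950 m/m³
V = d / (distance per unit fuel) = 270234 / 447950 = 0.603268 m³
In gal: 0.603268 / 0.00378541 = 159.367 gal

159.4 gal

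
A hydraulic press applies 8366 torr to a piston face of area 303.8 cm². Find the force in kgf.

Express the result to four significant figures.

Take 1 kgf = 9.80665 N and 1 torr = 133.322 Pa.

3455 kgf

8366 torr × 133.322 = 1.11537×10⁶ Pa
303.8 cm² × 0.0001 = 0.03038 m²
F = P × A = 1.11537×10⁶ Pa × 0.03038 m² = 33884.9 N
33884.9 N ÷ (9.80665 N/kgf) = 3455.3 kgf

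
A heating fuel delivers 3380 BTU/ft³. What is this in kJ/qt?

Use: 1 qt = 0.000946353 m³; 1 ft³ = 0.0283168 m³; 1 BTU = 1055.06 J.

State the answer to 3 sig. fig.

3380 BTU/ft³ × 1055.06 J/BTU ÷ 0.0283168 m³/ft³ = 1.25936×10⁸ J/m³
1.25936×10⁸ J/m³ ÷ 1000 J/kJ × 0.000946353 m³/qt = 119.18 kJ/qt

119 kJ/qt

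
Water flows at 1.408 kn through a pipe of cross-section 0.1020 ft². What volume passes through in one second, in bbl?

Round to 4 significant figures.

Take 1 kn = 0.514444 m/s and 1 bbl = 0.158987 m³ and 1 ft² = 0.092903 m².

1.408 kn × 0.514444 = 0.724337 m/s
0.1020 ft² × 0.092903 = 0.00947611 m²
V = v × A × t = 0.724337 m/s × 0.00947611 m² × 1 s = 0.0068639 m³
0.0068639 m³ ÷ (0.158987 m³/bbl) = 0.0431727 bbl

0.04317 bbl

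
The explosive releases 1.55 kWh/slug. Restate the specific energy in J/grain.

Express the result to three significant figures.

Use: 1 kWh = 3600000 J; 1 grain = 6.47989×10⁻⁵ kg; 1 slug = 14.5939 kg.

1.55 kWh/slug × 3600000 J/kWh ÷ 14.5939 kg/slug = 382352 J/kg
382352 J/kg × 6.47989×10⁻⁵ kg/grain = 24.776 J/grain

24.8 J/grain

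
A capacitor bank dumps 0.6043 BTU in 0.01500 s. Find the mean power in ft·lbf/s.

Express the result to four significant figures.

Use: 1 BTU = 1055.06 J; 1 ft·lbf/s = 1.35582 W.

3.135×10⁴ ft·lbf/s

0.6043 BTU × 1055.06 → 637.573 J
P = E / t = 637.573 J / 0.015 s = 42504.9 W
42504.9 W ÷ (1.35582 W/ft·lbf/s) = 31350 ft·lbf/s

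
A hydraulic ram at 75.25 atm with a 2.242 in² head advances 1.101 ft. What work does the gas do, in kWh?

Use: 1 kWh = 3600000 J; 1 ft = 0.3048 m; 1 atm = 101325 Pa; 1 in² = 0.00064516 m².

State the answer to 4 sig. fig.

75.25 atm → 7.62471×10⁶ Pa
2.242 in² → 0.00144645 m²
F = P × A = 7.62471×10⁶ × 0.00144645 = 11028.8 N
1.101 ft → 0.335585 m
W = F × d = 11028.8 × 0.335585 = 3701.1 J
In kWh: 3701.1 / 3600000 = 0.00102808 kWh

0.001028 kWh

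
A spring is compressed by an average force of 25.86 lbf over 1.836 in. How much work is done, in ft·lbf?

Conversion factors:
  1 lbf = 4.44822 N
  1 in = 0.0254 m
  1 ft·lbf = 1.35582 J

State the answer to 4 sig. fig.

3.957 ft·lbf

25.86 lbf × 4.44822 → 115.031 N
1.836 in × 0.0254 → 0.0466344 m
W = F × d = 115.031 N × 0.0466344 m = 5.3644 J
5.3644 J ÷ (1.35582 J/ft·lbf) = 3.95657 ft·lbf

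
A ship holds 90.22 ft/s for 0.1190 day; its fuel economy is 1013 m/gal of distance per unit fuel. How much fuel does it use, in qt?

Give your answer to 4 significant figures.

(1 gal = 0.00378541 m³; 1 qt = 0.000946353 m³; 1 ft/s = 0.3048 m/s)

90.22 ft/s → 27.4991 m/s
0.1190 day → 10281.6 s
d = v × t = 27.4991 × 10281.6 = 282735 m
1013 m/gal → 267606 m/m³
V = d / (distance per unit fuel) = 282735 / 267606 = 1.05653 m³
In qt: 1.05653 / 0.000946353 = 1116.42 qt

1116 qt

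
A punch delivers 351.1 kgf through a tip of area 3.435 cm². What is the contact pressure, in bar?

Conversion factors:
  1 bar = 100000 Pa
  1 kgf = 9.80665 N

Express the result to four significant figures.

100.2 bar

351.1 kgf × 9.80665 → 3443.11 N
3.435 cm² × 0.0001 → 3.435×10⁻⁴ m²
P = F / A = 3443.11 N / 3.435×10⁻⁴ m² = 1.00236×10⁷ Pa
1.00236×10⁷ Pa ÷ (100000 Pa/bar) = 100.236 bar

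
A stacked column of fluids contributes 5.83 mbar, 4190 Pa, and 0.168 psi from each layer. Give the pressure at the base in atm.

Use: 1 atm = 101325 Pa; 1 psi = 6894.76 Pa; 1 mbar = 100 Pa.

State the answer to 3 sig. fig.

5.83 mbar × 100 → 583 Pa
4190 Pa (already Pa)
0.168 psi × 6894.76 → 1158.32 Pa
Total: 583 + 4190 + 1158.32 = 5931.32 Pa
In atm: 5931.32 / 101325 = 0.0585376 atm

0.0585 atm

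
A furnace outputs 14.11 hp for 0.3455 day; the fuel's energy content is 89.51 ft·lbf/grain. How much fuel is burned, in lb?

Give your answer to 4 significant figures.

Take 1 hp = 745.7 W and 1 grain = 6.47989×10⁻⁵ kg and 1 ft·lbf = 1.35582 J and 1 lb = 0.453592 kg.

14.11 hp → 10521.8 W
0.3455 day → 29851.2 s
E = P × t = 10521.8 × 29851.2 = 3.14088×10⁸ J
89.51 ft·lbf/grain → 1.87286×10⁶ J/kg
m = E / e_s = 3.14088×10⁸ / 1.87286×10⁶ = 167.705 kg
In lb: 167.705 / 0.453592 = 369.727 lb

369.7 lb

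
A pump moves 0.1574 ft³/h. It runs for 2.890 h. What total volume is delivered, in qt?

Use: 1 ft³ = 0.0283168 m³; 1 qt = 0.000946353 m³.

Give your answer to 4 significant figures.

13.61 qt

0.1574 ft³/h → 1.23807×10⁻⁶ m³/s
2.890 h → 10404 s
V = Q × t = 1.23807×10⁻⁶ × 10404 = 0.0128809 m³
In qt: 0.0128809 / 0.000946353 = 13.6111 qt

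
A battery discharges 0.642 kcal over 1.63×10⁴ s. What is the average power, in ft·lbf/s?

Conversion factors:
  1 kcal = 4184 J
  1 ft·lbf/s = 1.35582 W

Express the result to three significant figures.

0.642 kcal × 4184 = 2686.13 J
P = E / t = 2686.13 J / 16300 s = 0.164793 W
0.164793 W ÷ (1.35582 W/ft·lbf/s) = 0.121545 ft·lbf/s

0.122 ft·lbf/s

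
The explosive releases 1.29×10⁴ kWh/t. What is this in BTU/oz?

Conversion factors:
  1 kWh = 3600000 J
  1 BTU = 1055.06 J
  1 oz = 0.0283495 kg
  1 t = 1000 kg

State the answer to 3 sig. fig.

1.29×10⁴ kWh/t × 3600000 J/kWh ÷ 1000 kg/t = 4.644×10⁷ J/kg
4.644×10⁷ J/kg ÷ 1055.06 J/BTU × 0.0283495 kg/oz = 1247.84 BTU/oz

1250 BTU/oz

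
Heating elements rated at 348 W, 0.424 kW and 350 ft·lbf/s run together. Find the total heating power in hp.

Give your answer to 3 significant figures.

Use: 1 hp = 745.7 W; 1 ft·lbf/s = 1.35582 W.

348 W (already W)
0.424 kW × 1000 = 424 W
350 ft·lbf/s × 1.35582 = 474.537 W
Sum: 348 + 424 + 474.537 = 1246.54 W
In hp: 1246.54 / 745.7 = 1.67164 hp

1.67 hp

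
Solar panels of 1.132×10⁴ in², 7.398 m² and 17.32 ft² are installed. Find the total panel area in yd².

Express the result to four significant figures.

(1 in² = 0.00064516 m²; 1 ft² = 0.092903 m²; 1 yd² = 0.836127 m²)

1.132×10⁴ in² × 0.00064516 = 7.30321 m²
7.398 m² (already m²)
17.32 ft² × 0.092903 = 1.60908 m²
Total: 7.30321 + 7.398 + 1.60908 = 16.3103 m²
In yd²: 16.3103 / 0.836127 = 19.507 yd²

19.51 yd²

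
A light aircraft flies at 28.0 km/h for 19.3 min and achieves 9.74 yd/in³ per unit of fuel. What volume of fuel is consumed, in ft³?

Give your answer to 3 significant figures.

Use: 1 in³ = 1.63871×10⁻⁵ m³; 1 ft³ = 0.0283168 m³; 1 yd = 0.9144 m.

28.0 km/h → 7.77778 m/s
19.3 min → 1158 s
d = v × t = 7.77778 × 1158 = 9006.67 m
9.74 yd/in³ → 543492 m/m³
V = d / (distance per unit fuel) = 9006.67 / 543492 = 0.0165719 m³
In ft³: 0.0165719 / 0.0283168 = 0.585232 ft³

0.585 ft³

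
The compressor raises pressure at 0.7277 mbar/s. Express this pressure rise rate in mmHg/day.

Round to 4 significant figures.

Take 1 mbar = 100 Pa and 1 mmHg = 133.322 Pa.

0.7277 mbar/s × 100 Pa/mbar = 72.77 Pa/s
72.77 Pa/s ÷ 133.322 Pa/mmHg × 86400 s/day = 47159 mmHg/day

4.716×10⁴ mmHg/day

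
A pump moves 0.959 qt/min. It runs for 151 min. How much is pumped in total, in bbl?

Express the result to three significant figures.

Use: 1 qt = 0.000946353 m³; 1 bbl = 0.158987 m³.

0.862 bbl

0.959 qt/min → 1.51259×10⁻⁵ m³/s
151 min → 9060 s
V = Q × t = 1.51259×10⁻⁵ × 9060 = 0.137041 m³
In bbl: 0.137041 / 0.158987 = 0.861964 bbl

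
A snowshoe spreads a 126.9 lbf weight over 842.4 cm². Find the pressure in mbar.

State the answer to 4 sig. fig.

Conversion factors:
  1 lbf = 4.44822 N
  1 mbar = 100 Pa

126.9 lbf × 4.44822 → 564.479 N
842.4 cm² × 0.0001 → 0.08424 m²
P = F / A = 564.479 N / 0.08424 m² = 6700.84 Pa
6700.84 Pa ÷ (100 Pa/mbar) = 67.0084 mbar

67.01 mbar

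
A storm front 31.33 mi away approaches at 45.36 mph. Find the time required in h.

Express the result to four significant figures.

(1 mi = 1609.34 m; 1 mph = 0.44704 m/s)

0.6907 h

31.33 mi × 1609.34 → 50420.6 m
45.36 mph × 0.44704 → 20.2777 m/s
t = d / v = 50420.6 m / 20.2777 m/s = 2486.5 s
2486.5 s ÷ (3600 s/h) = 0.690694 h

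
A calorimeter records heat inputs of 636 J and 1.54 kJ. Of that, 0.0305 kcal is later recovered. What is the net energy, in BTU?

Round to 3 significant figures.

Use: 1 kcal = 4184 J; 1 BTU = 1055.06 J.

1.94 BTU

636 J (already J)
1.54 kJ × 1000 = 1540 J
0.0305 kcal × 4184 = 127.612 J
Net: 636 + 1540 − 127.612 = 2048.39 J
In BTU: 2048.39 / 1055.06 = 1.94149 BTU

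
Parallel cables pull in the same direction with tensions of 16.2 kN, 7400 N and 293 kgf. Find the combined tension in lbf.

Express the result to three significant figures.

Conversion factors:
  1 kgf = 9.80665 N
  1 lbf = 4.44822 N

5950 lbf

16.2 kN × 1000 → 16200 N
7400 N (already N)
293 kgf × 9.80665 → 2873.35 N
Sum: 16200 + 7400 + 2873.35 = 26473.4 N
In lbf: 26473.4 / 4.44822 = 5951.46 lbf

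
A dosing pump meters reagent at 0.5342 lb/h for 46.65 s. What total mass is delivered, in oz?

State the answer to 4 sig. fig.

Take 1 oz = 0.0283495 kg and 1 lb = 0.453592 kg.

0.1108 oz

0.5342 lb/h → 6.7308×10⁻⁵ kg/s
m = ṁ × t = 6.7308×10⁻⁵ × 46.65 = 0.00313992 kg
In oz: 0.00313992 / 0.0283495 = 0.110758 oz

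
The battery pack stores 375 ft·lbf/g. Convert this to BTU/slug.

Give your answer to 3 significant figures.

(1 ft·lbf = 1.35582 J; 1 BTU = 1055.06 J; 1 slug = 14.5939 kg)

7030 BTU/slug

375 ft·lbf/g × 1.35582 J/ft·lbf ÷ 0.001 kg/g = 508432 J/kg
508432 J/kg ÷ 1055.06 J/BTU × 14.5939 kg/slug = 7032.78 BTU/slug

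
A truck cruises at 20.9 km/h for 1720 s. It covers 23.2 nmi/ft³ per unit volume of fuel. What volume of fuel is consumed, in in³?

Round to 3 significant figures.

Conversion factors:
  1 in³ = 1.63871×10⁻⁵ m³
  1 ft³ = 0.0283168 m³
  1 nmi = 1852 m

20.9 km/h → 5.80556 m/s
d = v × t = 5.80556 × 1720 = 9985.56 m
23.2 nmi/ft³ → 1.51735×10⁶ m/m³
V = d / (distance per unit fuel) = 9985.56 / 1.51735×10⁶ = 0.00658092 m³
In in³: 0.00658092 / 1.63871×10⁻⁵ = 401.591 in³

402 in³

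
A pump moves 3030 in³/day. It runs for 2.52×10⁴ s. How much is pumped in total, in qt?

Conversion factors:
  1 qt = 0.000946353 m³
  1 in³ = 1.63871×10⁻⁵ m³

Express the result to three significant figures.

15.3 qt

3030 in³/day → 5.74686×10⁻⁷ m³/s
V = Q × t = 5.74686×10⁻⁷ × 25200 = 0.0144821 m³
In qt: 0.0144821 / 0.000946353 = 15.3031 qt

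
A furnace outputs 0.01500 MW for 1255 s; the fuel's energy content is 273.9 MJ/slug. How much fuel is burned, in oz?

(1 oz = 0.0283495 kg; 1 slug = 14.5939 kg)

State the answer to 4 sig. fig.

0.01500 MW → 15000 W
E = P × t = 15000 × 1255 = 1.8825×10⁷ J
273.9 MJ/slug → 1.87681×10⁷ J/kg
m = E / e_s = 1.8825×10⁷ / 1.87681×10⁷ = 1.00303 kg
In oz: 1.00303 / 0.0283495 = 35.3809 oz

35.38 oz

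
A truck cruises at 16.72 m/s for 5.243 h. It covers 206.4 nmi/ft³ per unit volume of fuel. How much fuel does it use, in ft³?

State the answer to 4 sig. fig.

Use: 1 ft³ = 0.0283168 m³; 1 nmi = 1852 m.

5.243 h → 18874.8 s
d = v × t = 16.72 × 18874.8 = 315587 m
206.4 nmi/ft³ → 1.34992×10⁷ m/m³
V = d / (distance per unit fuel) = 315587 / 1.34992×10⁷ = 0.0233782 m³
In ft³: 0.0233782 / 0.0283168 = 0.825595 ft³

0.8256 ft³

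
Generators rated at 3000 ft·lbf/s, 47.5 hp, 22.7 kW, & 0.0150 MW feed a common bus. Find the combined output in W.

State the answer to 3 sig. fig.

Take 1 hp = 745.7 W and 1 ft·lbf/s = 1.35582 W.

3000 ft·lbf/s × 1.35582 = 4067.46 W
47.5 hp × 745.7 = 35420.8 W
22.7 kW × 1000 = 22700 W
0.0150 MW × 1000000 = 15000 W
Combined: 4067.46 + 35420.8 + 22700 + 15000 = 77188.3 W

7.72×10⁴ W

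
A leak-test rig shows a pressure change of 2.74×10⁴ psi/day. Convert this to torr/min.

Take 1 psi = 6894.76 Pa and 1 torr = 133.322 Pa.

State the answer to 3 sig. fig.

2.74×10⁴ psi/day × 6894.76 Pa/psi ÷ 86400 s/day = 2186.53 Pa/s
2186.53 Pa/s ÷ 133.322 Pa/torr × 60 s/min = 984.022 torr/min

984 torr/min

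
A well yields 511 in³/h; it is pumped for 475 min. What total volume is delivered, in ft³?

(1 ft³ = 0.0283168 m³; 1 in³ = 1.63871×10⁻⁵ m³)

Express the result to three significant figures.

511 in³/h → 2.32606×10⁻⁶ m³/s
475 min → 28500 s
V = Q × t = 2.32606×10⁻⁶ × 28500 = 0.0662927 m³
In ft³: 0.0662927 / 0.0283168 = 2.34111 ft³

2.34 ft³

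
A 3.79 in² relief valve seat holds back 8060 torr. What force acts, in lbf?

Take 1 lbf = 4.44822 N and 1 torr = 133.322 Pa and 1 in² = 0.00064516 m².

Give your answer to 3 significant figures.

8060 torr × 133.322 → 1.07458×10⁶ Pa
3.79 in² × 0.00064516 → 0.00244516 m²
F = P × A = 1.07458×10⁶ Pa × 0.00244516 m² = 2627.52 N
2627.52 N ÷ (4.44822 N/lbf) = 590.69 lbf

591 lbf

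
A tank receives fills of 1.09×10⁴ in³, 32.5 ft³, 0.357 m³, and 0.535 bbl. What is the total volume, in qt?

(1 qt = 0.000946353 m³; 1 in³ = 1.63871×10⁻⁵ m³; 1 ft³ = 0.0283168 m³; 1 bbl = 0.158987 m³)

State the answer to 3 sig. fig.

1630 qt

1.09×10⁴ in³ × 1.63871×10⁻⁵ = 0.178619 m³
32.5 ft³ × 0.0283168 = 0.920296 m³
0.357 m³ (already m³)
0.535 bbl × 0.158987 = 0.085058 m³
Total: 0.178619 + 0.920296 + 0.357 + 0.085058 = 1.54097 m³
In qt: 1.54097 / 0.000946353 = 1628.32 qt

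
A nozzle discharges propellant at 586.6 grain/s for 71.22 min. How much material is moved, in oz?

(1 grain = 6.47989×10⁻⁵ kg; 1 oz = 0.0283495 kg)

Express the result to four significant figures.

5730 oz

586.6 grain/s → 0.038011 kg/s
71.22 min → 4273.2 s
m = ṁ × t = 0.038011 × 4273.2 = 162.429 kg
In oz: 162.429 / 0.0283495 = 5729.52 oz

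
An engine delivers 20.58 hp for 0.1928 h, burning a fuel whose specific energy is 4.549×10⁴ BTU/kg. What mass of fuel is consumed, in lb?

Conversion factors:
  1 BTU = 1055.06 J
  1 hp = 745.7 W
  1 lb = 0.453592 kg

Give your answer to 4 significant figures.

20.58 hp → 15346.5 W
0.1928 h → 694.08 s
E = P × t = 15346.5 × 694.08 = 1.06517×10⁷ J
4.549×10⁴ BTU/kg → 4.79947×10⁷ J/kg
m = E / e_s = 1.06517×10⁷ / 4.79947×10⁷ = 0.221935 kg
In lb: 0.221935 / 0.453592 = 0.489283 lb

0.4893 lb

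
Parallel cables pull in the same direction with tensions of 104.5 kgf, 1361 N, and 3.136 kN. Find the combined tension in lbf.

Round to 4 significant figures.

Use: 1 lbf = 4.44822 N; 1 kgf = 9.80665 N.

1241 lbf

104.5 kgf × 9.80665 = 1024.79 N
1361 N (already N)
3.136 kN × 1000 = 3136 N
Sum: 1024.79 + 1361 + 3136 = 5521.79 N
In lbf: 5521.79 / 4.44822 = 1241.35 lbf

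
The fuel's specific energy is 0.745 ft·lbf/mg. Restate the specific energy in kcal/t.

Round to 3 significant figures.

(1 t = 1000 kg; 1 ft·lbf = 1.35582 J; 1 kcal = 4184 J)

0.745 ft·lbf/mg × 1.35582 J/ft·lbf ÷ 10⁻⁶ kg/mg = 1.01009×10⁶ J/kg
1.01009×10⁶ J/kg ÷ 4184 J/kcal × 1000 kg/t = 241417 kcal/t

2.41×10⁵ kcal/t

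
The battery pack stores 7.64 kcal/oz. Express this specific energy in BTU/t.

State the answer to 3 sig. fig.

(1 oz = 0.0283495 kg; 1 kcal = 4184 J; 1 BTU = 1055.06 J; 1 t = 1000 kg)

7.64 kcal/oz × 4184 J/kcal ÷ 0.0283495 kg/oz = 1.12756×10⁶ J/kg
1.12756×10⁶ J/kg ÷ 1055.06 J/BTU × 1000 kg/t = 1.06872×10⁶ BTU/t

1.07×10⁶ BTU/t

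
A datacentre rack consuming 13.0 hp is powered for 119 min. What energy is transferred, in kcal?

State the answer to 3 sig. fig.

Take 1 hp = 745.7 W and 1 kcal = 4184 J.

13.0 hp × 745.7 → 9694.1 W
119 min × 60 → 7140 s
E = P × t = 9694.1 W × 7140 s = 6.92159×10⁷ J
6.92159×10⁷ J ÷ (4184 J/kcal) = 16543 kcal

1.65×10⁴ kcal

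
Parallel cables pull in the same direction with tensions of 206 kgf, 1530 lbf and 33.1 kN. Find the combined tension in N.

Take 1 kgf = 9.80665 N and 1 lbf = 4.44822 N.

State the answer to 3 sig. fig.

206 kgf × 9.80665 = 2020.17 N
1530 lbf × 4.44822 = 6805.78 N
33.1 kN × 1000 = 33100 N
Sum: 2020.17 + 6805.78 + 33100 = 41926 N

4.19×10⁴ N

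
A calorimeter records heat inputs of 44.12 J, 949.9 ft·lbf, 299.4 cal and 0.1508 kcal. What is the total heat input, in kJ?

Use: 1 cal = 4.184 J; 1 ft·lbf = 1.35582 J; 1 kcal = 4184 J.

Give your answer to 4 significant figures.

44.12 J (already J)
949.9 ft·lbf × 1.35582 = 1287.89 J
299.4 cal × 4.184 = 1252.69 J
0.1508 kcal × 4184 = 630.947 J
Sum: 44.12 + 1287.89 + 1252.69 + 630.947 = 3215.65 J
In kJ: 3215.65 / 1000 = 3.21565 kJ

3.216 kJ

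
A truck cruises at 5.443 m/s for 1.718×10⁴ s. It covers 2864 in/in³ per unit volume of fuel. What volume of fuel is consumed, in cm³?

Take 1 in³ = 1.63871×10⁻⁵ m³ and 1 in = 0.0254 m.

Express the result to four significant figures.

2.106×10⁴ cm³

d = v × t = 5.443 × 17180 = 93510.7 m
2864 in/in³ → 4.4392×10⁶ m/m³
V = d / (distance per unit fuel) = 93510.7 / 4.4392×10⁶ = 0.0210648 m³
In cm³: 0.0210648 / 10⁻⁶ = 21064.8 cm³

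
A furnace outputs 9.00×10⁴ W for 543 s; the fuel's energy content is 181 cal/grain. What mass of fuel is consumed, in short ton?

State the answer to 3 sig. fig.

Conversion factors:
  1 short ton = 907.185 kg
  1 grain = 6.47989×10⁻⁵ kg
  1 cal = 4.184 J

E = P × t = 90000 × 543 = 4.887×10⁷ J
181 cal/grain → 1.1687×10⁷ J/kg
m = E / e_s = 4.887×10⁷ / 1.1687×10⁷ = 4.18157 kg
In short ton: 4.18157 / 907.185 = 0.00460939 short ton

0.00461 short ton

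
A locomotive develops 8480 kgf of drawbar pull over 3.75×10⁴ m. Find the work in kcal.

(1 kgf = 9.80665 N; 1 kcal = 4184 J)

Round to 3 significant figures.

8480 kgf × 9.80665 → 83160.4 N
W = F × d = 83160.4 N × 37500 m = 3.11852×10⁹ J
3.11852×10⁹ J ÷ (4184 J/kcal) = 745344 kcal

7.45×10⁵ kcal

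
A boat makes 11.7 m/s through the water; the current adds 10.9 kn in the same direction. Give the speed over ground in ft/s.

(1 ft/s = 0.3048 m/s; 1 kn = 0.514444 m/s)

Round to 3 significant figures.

11.7 m/s (already m/s)
10.9 kn × 0.514444 → 5.60744 m/s
Total: 11.7 + 5.60744 = 17.3074 m/s
In ft/s: 17.3074 / 0.3048 = 56.7828 ft/s

56.8 ft/s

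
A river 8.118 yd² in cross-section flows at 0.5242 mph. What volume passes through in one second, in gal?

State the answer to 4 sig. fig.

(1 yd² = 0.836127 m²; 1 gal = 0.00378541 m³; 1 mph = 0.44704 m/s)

0.5242 mph × 0.44704 → 0.234338 m/s
8.118 yd² × 0.836127 → 6.78768 m²
V = v × A × t = 0.234338 m/s × 6.78768 m² × 1 s = 1.59061 m³
1.59061 m³ ÷ (0.00378541 m³/gal) = 420.195 gal

420.2 gal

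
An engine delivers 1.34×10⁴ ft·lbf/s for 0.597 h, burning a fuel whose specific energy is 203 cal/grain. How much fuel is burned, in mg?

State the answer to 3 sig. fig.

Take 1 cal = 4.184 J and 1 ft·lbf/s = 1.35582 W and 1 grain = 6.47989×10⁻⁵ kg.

2.98×10⁶ mg

1.34×10⁴ ft·lbf/s → 18168 W
0.597 h → 2149.2 s
E = P × t = 18168 × 2149.2 = 3.90467×10⁷ J
203 cal/grain → 1.31075×10⁷ J/kg
m = E / e_s = 3.90467×10⁷ / 1.31075×10⁷ = 2.97896 kg
In mg: 2.97896 / 10⁻⁶ = 2.97896×10⁶ mg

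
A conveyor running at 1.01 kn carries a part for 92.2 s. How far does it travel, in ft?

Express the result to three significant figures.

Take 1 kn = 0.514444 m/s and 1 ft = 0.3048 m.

1.01 kn × 0.514444 → 0.519588 m/s
d = v × t = 0.519588 m/s × 92.2 s = 47.906 m
47.906 m ÷ (0.3048 m/ft) = 157.172 ft

157 ft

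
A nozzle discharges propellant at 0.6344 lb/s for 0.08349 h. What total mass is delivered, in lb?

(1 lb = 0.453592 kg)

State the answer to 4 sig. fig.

0.6344 lb/s → 0.287759 kg/s
0.08349 h → 300.564 s
m = ṁ × t = 0.287759 × 300.564 = 86.49 kg
In lb: 86.49 / 0.453592 = 190.678 lb

190.7 lb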